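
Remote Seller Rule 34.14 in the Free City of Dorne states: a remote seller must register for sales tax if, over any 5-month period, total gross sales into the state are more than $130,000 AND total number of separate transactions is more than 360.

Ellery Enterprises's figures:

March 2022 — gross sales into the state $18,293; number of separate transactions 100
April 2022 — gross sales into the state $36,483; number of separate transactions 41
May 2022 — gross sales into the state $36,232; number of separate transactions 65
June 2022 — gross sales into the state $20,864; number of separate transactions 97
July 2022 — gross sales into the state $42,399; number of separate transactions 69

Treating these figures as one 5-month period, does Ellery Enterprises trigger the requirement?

Total gross sales into the state: $18,293 + $36,483 + $36,232 + $20,864 + $42,399 = $154,271 (> $130,000).
Total number of separate transactions: 100 + 41 + 65 + 97 + 69 = 372 (> 360).
The test is 'and': both thresholds are exceeded.

Yes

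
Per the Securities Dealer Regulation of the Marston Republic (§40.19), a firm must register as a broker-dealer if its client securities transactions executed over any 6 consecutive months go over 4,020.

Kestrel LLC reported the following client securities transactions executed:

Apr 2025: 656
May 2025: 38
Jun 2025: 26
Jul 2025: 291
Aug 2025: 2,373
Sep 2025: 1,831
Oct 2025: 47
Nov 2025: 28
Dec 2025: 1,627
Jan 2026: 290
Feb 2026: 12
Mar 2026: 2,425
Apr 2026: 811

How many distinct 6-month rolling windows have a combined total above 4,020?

Apr 2025–Sep 2025: 656 + 38 + 26 + 291 + 2,373 + 1,831 = 5,215 (over)
May 2025–Oct 2025: 38 + 26 + 291 + 2,373 + 1,831 + 47 = 4,606 (over)
Jun 2025–Nov 2025: 26 + 291 + 2,373 + 1,831 + 47 + 28 = 4,596 (over)
Jul 2025–Dec 2025: 291 + 2,373 + 1,831 + 47 + 28 + 1,627 = 6,197 (over)
Aug 2025–Jan 2026: 2,373 + 1,831 + 47 + 28 + 1,627 + 290 = 6,196 (over)
Sep 2025–Feb 2026: 1,831 + 47 + 28 + 1,627 + 290 + 12 = 3,835 (under)
Oct 2025–Mar 2026: 47 + 28 + 1,627 + 290 + 12 + 2,425 = 4,429 (over)
Nov 2025–Apr 2026: 28 + 1,627 + 290 + 12 + 2,425 + 811 = 5,193 (over)
7 windows exceed the threshold.

7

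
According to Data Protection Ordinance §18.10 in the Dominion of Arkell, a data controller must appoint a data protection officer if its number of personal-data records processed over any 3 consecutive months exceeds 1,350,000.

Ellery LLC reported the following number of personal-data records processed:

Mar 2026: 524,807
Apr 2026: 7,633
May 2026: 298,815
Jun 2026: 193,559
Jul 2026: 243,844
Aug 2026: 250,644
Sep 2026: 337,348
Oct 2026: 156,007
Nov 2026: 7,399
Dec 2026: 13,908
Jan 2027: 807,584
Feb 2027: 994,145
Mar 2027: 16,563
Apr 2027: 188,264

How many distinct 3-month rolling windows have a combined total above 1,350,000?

Mar 2026–May 2026: 524,807 + 7,633 + 298,815 = 831,255 (under)
Apr 2026–Jun 2026: 7,633 + 298,815 + 193,559 = 500,007 (under)
May 2026–Jul 2026: 298,815 + 193,559 + 243,844 = 736,218 (under)
Jun 2026–Aug 2026: 193,559 + 243,844 + 250,644 = 688,047 (under)
Jul 2026–Sep 2026: 243,844 + 250,644 + 337,348 = 831,836 (under)
Aug 2026–Oct 2026: 250,644 + 337,348 + 156,007 = 743,999 (under)
Sep 2026–Nov 2026: 337,348 + 156,007 + 7,399 = 500,754 (under)
Oct 2026–Dec 2026: 156,007 + 7,399 + 13,908 = 177,314 (under)
Nov 2026–Jan 2027: 7,399 + 13,908 + 807,584 = 828,891 (under)
Dec 2026–Feb 2027: 13,908 + 807,584 + 994,145 = 1,815,637 (over)
Jan 2027–Mar 2027: 807,584 + 994,145 + 16,563 = 1,818,292 (over)
Feb 2027–Apr 2027: 994,145 + 16,563 + 188,264 = 1,198,972 (under)
2 windows exceed the threshold.

2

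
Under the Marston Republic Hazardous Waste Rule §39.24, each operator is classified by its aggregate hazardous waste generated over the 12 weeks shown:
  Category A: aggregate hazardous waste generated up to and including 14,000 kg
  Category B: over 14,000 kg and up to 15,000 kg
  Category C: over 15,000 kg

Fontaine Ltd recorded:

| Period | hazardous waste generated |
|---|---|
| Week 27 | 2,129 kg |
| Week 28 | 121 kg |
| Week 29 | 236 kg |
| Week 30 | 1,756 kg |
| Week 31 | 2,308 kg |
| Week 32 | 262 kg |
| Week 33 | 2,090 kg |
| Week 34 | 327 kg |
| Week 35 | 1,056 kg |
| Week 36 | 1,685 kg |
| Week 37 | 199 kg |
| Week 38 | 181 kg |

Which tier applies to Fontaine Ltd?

Category A

Aggregate hazardous waste generated: 2,129 kg + 121 kg + 236 kg + 1,756 kg + 2,308 kg + 262 kg + 2,090 kg + 327 kg + 1,056 kg + 1,685 kg + 199 kg + 181 kg = 12,350 kg.
12,350 kg ≤ 14,000 kg, so Category A applies.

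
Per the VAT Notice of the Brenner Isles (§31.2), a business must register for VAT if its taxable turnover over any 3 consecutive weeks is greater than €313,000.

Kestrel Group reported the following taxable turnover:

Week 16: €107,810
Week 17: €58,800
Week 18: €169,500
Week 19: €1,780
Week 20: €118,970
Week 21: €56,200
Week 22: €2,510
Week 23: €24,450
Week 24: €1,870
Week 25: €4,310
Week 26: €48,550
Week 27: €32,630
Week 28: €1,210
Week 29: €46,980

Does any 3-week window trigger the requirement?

Week 16–Week 18: €107,810 + €58,800 + €169,500 = €336,110 (over)
Week 17–Week 19: €58,800 + €169,500 + €1,780 = €230,080 (under)
Week 18–Week 20: €169,500 + €1,780 + €118,970 = €290,250 (under)
Week 19–Week 21: €1,780 + €118,970 + €56,200 = €176,950 (under)
Week 20–Week 22: €118,970 + €56,200 + €2,510 = €177,680 (under)
Week 21–Week 23: €56,200 + €2,510 + €24,450 = €83,160 (under)
Week 22–Week 24: €2,510 + €24,450 + €1,870 = €28,830 (under)
Week 23–Week 25: €24,450 + €1,870 + €4,310 = €30,630 (under)
Week 24–Week 26: €1,870 + €4,310 + €48,550 = €54,730 (under)
Week 25–Week 27: €4,310 + €48,550 + €32,630 = €85,490 (under)
Week 26–Week 28: €48,550 + €32,630 + €1,210 = €82,390 (under)
Week 27–Week 29: €32,630 + €1,210 + €46,980 = €80,820 (under)
At least one window exceeds €313,000.

Yes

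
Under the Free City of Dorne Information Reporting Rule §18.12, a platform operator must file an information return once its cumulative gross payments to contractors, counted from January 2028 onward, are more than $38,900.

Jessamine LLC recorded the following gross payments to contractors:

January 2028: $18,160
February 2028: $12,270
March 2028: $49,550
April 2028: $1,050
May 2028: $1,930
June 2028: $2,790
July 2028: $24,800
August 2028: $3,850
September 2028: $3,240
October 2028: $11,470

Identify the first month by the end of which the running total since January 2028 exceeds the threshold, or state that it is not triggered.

Through January 2028: $18,160
Through February 2028: $30,430
Through March 2028: $79,980 ← exceeds threshold

March 2028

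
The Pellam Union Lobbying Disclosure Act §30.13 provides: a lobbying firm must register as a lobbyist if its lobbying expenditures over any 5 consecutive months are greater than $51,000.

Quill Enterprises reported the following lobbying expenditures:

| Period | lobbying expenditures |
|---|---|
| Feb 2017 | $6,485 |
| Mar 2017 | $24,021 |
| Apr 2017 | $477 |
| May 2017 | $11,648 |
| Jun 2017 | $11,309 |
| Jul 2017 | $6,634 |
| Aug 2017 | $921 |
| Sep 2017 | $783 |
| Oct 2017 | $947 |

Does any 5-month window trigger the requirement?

Feb 2017–Jun 2017: $6,485 + $24,021 + $477 + $11,648 + $11,309 = $53,940 (over)
Mar 2017–Jul 2017: $24,021 + $477 + $11,648 + $11,309 + $6,634 = $54,089 (over)
Apr 2017–Aug 2017: $477 + $11,648 + $11,309 + $6,634 + $921 = $30,989 (under)
May 2017–Sep 2017: $11,648 + $11,309 + $6,634 + $921 + $783 = $31,295 (under)
Jun 2017–Oct 2017: $11,309 + $6,634 + $921 + $783 + $947 = $20,594 (under)
At least one window exceeds $51,000.

Yes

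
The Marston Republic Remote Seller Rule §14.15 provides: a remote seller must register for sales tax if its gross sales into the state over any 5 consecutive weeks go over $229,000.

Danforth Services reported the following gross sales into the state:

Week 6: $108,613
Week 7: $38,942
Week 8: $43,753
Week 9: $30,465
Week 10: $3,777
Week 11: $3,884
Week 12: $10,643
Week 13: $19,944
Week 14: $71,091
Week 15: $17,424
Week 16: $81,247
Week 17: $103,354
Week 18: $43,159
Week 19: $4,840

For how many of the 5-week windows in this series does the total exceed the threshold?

Week 6–Week 10: $108,613 + $38,942 + $43,753 + $30,465 + $3,777 = $225,550 (under)
Week 7–Week 11: $38,942 + $43,753 + $30,465 + $3,777 + $3,884 = $120,821 (under)
Week 8–Week 12: $43,753 + $30,465 + $3,777 + $3,884 + $10,643 = $92,522 (under)
Week 9–Week 13: $30,465 + $3,777 + $3,884 + $10,643 + $19,944 = $68,713 (under)
Week 10–Week 14: $3,777 + $3,884 + $10,643 + $19,944 + $71,091 = $109,339 (under)
Week 11–Week 15: $3,884 + $10,643 + $19,944 + $71,091 + $17,424 = $122,986 (under)
Week 12–Week 16: $10,643 + $19,944 + $71,091 + $17,424 + $81,247 = $200,349 (under)
Week 13–Week 17: $19,944 + $71,091 + $17,424 + $81,247 + $103,354 = $293,060 (over)
Week 14–Week 18: $71,091 + $17,424 + $81,247 + $103,354 + $43,159 = $316,275 (over)
Week 15–Week 19: $17,424 + $81,247 + $103,354 + $43,159 + $4,840 = $250,024 (over)
3 windows exceed the threshold.

3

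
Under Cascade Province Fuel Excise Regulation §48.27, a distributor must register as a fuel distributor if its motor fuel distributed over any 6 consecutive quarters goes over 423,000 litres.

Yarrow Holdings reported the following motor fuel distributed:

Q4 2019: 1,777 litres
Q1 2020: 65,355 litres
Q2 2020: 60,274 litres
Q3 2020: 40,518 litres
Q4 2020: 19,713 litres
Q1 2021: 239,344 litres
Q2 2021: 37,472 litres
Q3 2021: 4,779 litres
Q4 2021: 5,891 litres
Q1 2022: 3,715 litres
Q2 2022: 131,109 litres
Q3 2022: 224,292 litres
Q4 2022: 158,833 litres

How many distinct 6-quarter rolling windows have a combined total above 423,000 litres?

Q4 2019–Q1 2021: 1,777 litres + 65,355 litres + 60,274 litres + 40,518 litres + 19,713 litres + 239,344 litres = 426,981 litres (over)
Q1 2020–Q2 2021: 65,355 litres + 60,274 litres + 40,518 litres + 19,713 litres + 239,344 litres + 37,472 litres = 462,676 litres (over)
Q2 2020–Q3 2021: 60,274 litres + 40,518 litres + 19,713 litres + 239,344 litres + 37,472 litres + 4,779 litres = 402,100 litres (under)
Q3 2020–Q4 2021: 40,518 litres + 19,713 litres + 239,344 litres + 37,472 litres + 4,779 litres + 5,891 litres = 347,717 litres (under)
Q4 2020–Q1 2022: 19,713 litres + 239,344 litres + 37,472 litres + 4,779 litres + 5,891 litres + 3,715 litres = 310,914 litres (under)
Q1 2021–Q2 2022: 239,344 litres + 37,472 litres + 4,779 litres + 5,891 litres + 3,715 litres + 131,109 litres = 422,310 litres (under)
Q2 2021–Q3 2022: 37,472 litres + 4,779 litres + 5,891 litres + 3,715 litres + 131,109 litres + 224,292 litres = 407,258 litres (under)
Q3 2021–Q4 2022: 4,779 litres + 5,891 litres + 3,715 litres + 131,109 litres + 224,292 litres + 158,833 litres = 528,619 litres (over)
3 windows exceed the threshold.

3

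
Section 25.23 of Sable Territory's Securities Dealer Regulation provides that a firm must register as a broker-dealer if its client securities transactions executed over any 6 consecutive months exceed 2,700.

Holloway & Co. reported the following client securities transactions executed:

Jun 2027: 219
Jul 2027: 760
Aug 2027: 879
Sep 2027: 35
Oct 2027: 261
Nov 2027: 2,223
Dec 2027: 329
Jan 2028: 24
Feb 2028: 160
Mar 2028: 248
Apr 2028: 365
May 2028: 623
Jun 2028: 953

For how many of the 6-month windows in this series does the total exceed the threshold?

Jun 2027–Nov 2027: 219 + 760 + 879 + 35 + 261 + 2,223 = 4,377 (over)
Jul 2027–Dec 2027: 760 + 879 + 35 + 261 + 2,223 + 329 = 4,487 (over)
Aug 2027–Jan 2028: 879 + 35 + 261 + 2,223 + 329 + 24 = 3,751 (over)
Sep 2027–Feb 2028: 35 + 261 + 2,223 + 329 + 24 + 160 = 3,032 (over)
Oct 2027–Mar 2028: 261 + 2,223 + 329 + 24 + 160 + 248 = 3,245 (over)
Nov 2027–Apr 2028: 2,223 + 329 + 24 + 160 + 248 + 365 = 3,349 (over)
Dec 2027–May 2028: 329 + 24 + 160 + 248 + 365 + 623 = 1,749 (under)
Jan 2028–Jun 2028: 24 + 160 + 248 + 365 + 623 + 953 = 2,373 (under)
6 windows exceed the threshold.

6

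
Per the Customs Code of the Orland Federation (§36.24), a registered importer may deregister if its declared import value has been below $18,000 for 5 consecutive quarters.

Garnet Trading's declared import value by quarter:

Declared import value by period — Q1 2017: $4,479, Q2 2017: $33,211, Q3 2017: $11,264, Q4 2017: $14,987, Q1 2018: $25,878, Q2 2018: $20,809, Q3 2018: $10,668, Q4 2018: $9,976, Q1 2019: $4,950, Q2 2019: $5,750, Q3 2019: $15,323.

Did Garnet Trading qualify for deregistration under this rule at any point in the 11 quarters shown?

Yes

Quarters below $18,000: Q1 2017, Q3 2017, Q4 2017, Q3 2018, Q4 2018, Q1 2019, Q2 2019, Q3 2019.
Longest run of consecutive quarters below the threshold: 5.
5 ≥ 5, so Garnet Trading became eligible.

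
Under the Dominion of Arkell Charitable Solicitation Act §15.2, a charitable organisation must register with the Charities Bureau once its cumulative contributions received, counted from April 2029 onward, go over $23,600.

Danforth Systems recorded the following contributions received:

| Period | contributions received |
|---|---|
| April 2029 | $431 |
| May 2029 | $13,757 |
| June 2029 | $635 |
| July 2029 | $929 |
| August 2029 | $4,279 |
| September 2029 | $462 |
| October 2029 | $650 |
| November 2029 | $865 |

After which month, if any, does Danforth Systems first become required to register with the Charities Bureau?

Not triggered

Through April 2029: $431
Through May 2029: $14,188
Through June 2029: $14,823
Through July 2029: $15,752
Through August 2029: $20,031
Through September 2029: $20,493
Through October 2029: $21,143
Through November 2029: $22,008
Final cumulative total $22,008 ≤ $23,600; the threshold is never exceeded.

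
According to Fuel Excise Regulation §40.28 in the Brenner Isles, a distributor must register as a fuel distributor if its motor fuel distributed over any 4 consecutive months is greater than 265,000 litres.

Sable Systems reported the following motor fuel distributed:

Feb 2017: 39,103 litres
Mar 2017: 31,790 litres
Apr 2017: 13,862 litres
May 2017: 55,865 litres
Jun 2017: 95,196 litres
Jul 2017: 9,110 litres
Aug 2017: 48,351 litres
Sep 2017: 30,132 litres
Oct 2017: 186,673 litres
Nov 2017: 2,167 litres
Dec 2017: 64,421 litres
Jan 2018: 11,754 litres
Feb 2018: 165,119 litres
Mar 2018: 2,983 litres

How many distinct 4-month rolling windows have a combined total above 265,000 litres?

4

Feb 2017–May 2017: 39,103 litres + 31,790 litres + 13,862 litres + 55,865 litres = 140,620 litres (under)
Mar 2017–Jun 2017: 31,790 litres + 13,862 litres + 55,865 litres + 95,196 litres = 196,713 litres (under)
Apr 2017–Jul 2017: 13,862 litres + 55,865 litres + 95,196 litres + 9,110 litres = 174,033 litres (under)
May 2017–Aug 2017: 55,865 litres + 95,196 litres + 9,110 litres + 48,351 litres = 208,522 litres (under)
Jun 2017–Sep 2017: 95,196 litres + 9,110 litres + 48,351 litres + 30,132 litres = 182,789 litres (under)
Jul 2017–Oct 2017: 9,110 litres + 48,351 litres + 30,132 litres + 186,673 litres = 274,266 litres (over)
Aug 2017–Nov 2017: 48,351 litres + 30,132 litres + 186,673 litres + 2,167 litres = 267,323 litres (over)
Sep 2017–Dec 2017: 30,132 litres + 186,673 litres + 2,167 litres + 64,421 litres = 283,393 litres (over)
Oct 2017–Jan 2018: 186,673 litres + 2,167 litres + 64,421 litres + 11,754 litres = 265,015 litres (over)
Nov 2017–Feb 2018: 2,167 litres + 64,421 litres + 11,754 litres + 165,119 litres = 243,461 litres (under)
Dec 2017–Mar 2018: 64,421 litres + 11,754 litres + 165,119 litres + 2,983 litres = 244,277 litres (under)
4 windows exceed the threshold.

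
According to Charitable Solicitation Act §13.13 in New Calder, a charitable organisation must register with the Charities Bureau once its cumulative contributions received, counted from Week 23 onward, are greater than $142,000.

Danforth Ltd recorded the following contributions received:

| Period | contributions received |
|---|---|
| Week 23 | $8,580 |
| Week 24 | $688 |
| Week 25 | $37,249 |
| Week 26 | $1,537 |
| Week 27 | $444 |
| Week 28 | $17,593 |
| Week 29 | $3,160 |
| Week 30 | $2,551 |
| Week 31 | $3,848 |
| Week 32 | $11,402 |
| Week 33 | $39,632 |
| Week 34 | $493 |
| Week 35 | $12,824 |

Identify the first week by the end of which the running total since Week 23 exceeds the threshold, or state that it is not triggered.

Through Week 23: $8,580
Through Week 24: $9,268
Through Week 25: $46,517
Through Week 26: $48,054
Through Week 27: $48,498
Through Week 28: $66,091
Through Week 29: $69,251
Through Week 30: $71,802
Through Week 31: $75,650
Through Week 32: $87,052
Through Week 33: $126,684
Through Week 34: $127,177
Through Week 35: $140,001
Final cumulative total $140,001 ≤ $142,000; the threshold is never exceeded.

Not triggered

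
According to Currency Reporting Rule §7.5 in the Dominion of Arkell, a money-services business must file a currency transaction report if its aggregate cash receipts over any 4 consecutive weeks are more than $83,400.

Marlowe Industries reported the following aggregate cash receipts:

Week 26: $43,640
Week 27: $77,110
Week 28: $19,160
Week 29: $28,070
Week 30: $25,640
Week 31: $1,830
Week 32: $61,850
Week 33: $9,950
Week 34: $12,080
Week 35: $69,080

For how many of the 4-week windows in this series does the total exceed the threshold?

6

Week 26–Week 29: $43,640 + $77,110 + $19,160 + $28,070 = $167,980 (over)
Week 27–Week 30: $77,110 + $19,160 + $28,070 + $25,640 = $149,980 (over)
Week 28–Week 31: $19,160 + $28,070 + $25,640 + $1,830 = $74,700 (under)
Week 29–Week 32: $28,070 + $25,640 + $1,830 + $61,850 = $117,390 (over)
Week 30–Week 33: $25,640 + $1,830 + $61,850 + $9,950 = $99,270 (over)
Week 31–Week 34: $1,830 + $61,850 + $9,950 + $12,080 = $85,710 (over)
Week 32–Week 35: $61,850 + $9,950 + $12,080 + $69,080 = $152,960 (over)
6 windows exceed the threshold.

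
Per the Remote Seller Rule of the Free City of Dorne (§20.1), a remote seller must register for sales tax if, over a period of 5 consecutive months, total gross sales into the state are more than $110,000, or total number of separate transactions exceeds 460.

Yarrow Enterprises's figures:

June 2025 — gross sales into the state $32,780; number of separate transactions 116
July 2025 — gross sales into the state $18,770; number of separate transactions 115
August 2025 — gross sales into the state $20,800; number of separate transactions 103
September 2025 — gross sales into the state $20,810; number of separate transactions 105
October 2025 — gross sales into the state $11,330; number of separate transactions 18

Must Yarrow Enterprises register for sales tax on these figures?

No

Total gross sales into the state: $32,780 + $18,770 + $20,800 + $20,810 + $11,330 = $104,490 (≤ $110,000).
Total number of separate transactions: 116 + 115 + 103 + 105 + 18 = 457 (≤ 460).
The test is 'or': neither threshold is exceeded.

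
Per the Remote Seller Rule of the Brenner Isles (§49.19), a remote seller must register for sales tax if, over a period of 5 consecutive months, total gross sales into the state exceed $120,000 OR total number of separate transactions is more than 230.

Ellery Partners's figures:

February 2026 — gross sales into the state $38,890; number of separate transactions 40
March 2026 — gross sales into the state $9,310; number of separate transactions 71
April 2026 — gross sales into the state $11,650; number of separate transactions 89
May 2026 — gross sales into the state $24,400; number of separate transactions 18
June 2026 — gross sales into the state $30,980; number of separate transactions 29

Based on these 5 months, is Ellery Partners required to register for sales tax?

Total gross sales into the state: $38,890 + $9,310 + $11,650 + $24,400 + $30,980 = $115,230 (≤ $120,000).
Total number of separate transactions: 40 + 71 + 89 + 18 + 29 = 247 (> 230).
The test is 'or': at least one threshold is exceeded.

Yes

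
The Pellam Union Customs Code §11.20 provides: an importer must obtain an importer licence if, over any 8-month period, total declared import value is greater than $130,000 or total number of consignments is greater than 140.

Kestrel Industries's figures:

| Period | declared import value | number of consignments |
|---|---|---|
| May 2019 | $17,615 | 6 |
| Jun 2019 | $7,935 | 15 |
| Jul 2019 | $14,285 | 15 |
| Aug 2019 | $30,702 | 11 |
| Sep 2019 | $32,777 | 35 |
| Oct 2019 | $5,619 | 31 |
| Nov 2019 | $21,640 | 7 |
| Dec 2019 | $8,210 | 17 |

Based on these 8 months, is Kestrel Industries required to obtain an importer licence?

Total declared import value: $17,615 + $7,935 + $14,285 + $30,702 + $32,777 + $5,619 + $21,640 + $8,210 = $138,783 (> $130,000).
Total number of consignments: 6 + 15 + 15 + 11 + 35 + 31 + 7 + 17 = 137 (≤ 140).
The test is 'or': at least one threshold is exceeded.

Yes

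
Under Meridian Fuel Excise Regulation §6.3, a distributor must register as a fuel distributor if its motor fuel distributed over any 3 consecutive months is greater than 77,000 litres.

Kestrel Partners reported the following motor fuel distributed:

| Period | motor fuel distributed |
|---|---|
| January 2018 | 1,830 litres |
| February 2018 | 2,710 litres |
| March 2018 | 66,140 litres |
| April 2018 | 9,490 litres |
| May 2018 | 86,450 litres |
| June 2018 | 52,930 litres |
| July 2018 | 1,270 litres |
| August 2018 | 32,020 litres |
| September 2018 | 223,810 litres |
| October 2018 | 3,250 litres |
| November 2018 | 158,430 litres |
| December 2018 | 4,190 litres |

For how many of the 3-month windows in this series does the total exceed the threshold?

January 2018–March 2018: 1,830 litres + 2,710 litres + 66,140 litres = 70,680 litres (under)
February 2018–April 2018: 2,710 litres + 66,140 litres + 9,490 litres = 78,340 litres (over)
March 2018–May 2018: 66,140 litres + 9,490 litres + 86,450 litres = 162,080 litres (over)
April 2018–June 2018: 9,490 litres + 86,450 litres + 52,930 litres = 148,870 litres (over)
May 2018–July 2018: 86,450 litres + 52,930 litres + 1,270 litres = 140,650 litres (over)
June 2018–August 2018: 52,930 litres + 1,270 litres + 32,020 litres = 86,220 litres (over)
July 2018–September 2018: 1,270 litres + 32,020 litres + 223,810 litres = 257,100 litres (over)
August 2018–October 2018: 32,020 litres + 223,810 litres + 3,250 litres = 259,080 litres (over)
September 2018–November 2018: 223,810 litres + 3,250 litres + 158,430 litres = 385,490 litres (over)
October 2018–December 2018: 3,250 litres + 158,430 litres + 4,190 litres = 165,870 litres (over)
9 windows exceed the threshold.

9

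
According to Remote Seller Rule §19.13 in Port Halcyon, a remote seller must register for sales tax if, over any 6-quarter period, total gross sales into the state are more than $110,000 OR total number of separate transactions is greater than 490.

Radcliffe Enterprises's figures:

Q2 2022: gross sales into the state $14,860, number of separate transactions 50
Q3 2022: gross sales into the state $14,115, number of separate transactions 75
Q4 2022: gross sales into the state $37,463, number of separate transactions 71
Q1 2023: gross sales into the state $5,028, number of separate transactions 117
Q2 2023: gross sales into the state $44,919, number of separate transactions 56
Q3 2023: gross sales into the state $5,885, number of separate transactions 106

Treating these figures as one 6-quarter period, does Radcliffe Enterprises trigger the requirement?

Total gross sales into the state: $14,860 + $14,115 + $37,463 + $5,028 + $44,919 + $5,885 = $122,270 (> $110,000).
Total number of separate transactions: 50 + 75 + 71 + 117 + 56 + 106 = 475 (≤ 490).
The test is 'or': at least one threshold is exceeded.

Yes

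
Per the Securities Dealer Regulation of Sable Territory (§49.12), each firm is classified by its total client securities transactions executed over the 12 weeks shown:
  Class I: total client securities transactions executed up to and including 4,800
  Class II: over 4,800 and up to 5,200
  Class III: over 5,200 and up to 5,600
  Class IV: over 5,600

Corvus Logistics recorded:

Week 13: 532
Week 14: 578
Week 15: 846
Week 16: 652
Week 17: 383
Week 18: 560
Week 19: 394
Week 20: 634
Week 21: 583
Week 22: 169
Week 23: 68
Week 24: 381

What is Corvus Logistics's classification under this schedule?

Class IV

Total client securities transactions executed: 532 + 578 + 846 + 652 + 383 + 560 + 394 + 634 + 583 + 169 + 68 + 381 = 5,780.
5,780 > 5,600, so Class IV applies.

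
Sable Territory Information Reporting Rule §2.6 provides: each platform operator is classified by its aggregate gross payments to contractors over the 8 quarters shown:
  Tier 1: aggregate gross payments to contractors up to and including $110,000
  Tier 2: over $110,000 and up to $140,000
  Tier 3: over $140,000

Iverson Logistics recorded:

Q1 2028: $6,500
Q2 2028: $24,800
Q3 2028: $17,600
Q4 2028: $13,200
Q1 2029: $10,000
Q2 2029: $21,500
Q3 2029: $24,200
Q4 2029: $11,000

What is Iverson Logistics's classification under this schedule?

Aggregate gross payments to contractors: $6,500 + $24,800 + $17,600 + $13,200 + $10,000 + $21,500 + $24,200 + $11,000 = $128,800.
$110,000 < $128,800 ≤ $140,000, so Tier 2 applies.

Tier 2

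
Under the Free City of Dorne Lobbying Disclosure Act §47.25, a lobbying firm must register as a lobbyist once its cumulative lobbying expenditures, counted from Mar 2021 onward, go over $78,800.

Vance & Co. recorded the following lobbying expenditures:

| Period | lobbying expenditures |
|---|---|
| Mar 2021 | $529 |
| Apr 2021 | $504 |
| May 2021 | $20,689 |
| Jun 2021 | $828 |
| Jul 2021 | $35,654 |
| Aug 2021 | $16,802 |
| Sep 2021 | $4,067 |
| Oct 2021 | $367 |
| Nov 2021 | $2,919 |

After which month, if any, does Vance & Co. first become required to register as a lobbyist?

Sep 2021

Through Mar 2021: $529
Through Apr 2021: $1,033
Through May 2021: $21,722
Through Jun 2021: $22,550
Through Jul 2021: $58,204
Through Aug 2021: $75,006
Through Sep 2021: $79,073 ← exceeds threshold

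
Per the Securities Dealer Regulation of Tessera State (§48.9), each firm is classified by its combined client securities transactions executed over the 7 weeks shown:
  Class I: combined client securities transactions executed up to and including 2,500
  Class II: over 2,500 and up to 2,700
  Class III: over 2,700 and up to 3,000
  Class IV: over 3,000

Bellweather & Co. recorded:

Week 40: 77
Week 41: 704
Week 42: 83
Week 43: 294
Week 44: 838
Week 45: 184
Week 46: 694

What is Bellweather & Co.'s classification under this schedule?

Class III

Combined client securities transactions executed: 77 + 704 + 83 + 294 + 838 + 184 + 694 = 2,874.
2,700 < 2,874 ≤ 3,000, so Class III applies.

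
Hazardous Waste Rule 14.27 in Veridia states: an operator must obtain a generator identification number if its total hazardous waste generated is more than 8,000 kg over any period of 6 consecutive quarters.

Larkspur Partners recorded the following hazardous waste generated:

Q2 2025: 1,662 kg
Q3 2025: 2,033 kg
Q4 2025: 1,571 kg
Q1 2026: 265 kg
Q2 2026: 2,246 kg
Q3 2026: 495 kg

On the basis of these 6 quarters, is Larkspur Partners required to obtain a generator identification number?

Yes

Total hazardous waste generated: 1,662 kg + 2,033 kg + 1,571 kg + 265 kg + 2,246 kg + 495 kg = 8,272 kg.
8,272 kg > 8,000 kg, so the threshold is exceeded.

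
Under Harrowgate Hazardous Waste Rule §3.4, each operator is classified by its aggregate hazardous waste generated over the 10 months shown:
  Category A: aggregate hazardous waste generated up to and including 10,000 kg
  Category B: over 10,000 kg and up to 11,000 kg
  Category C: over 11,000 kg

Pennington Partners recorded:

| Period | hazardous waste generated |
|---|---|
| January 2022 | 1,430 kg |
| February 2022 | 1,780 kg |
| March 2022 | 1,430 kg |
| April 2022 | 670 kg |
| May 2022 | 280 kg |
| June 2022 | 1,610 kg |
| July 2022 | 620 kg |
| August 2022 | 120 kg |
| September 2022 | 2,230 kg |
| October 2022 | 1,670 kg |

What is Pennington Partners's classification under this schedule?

Category C

Aggregate hazardous waste generated: 1,430 kg + 1,780 kg + 1,430 kg + 670 kg + 280 kg + 1,610 kg + 620 kg + 120 kg + 2,230 kg + 1,670 kg = 11,840 kg.
11,840 kg > 11,000 kg, so Category C applies.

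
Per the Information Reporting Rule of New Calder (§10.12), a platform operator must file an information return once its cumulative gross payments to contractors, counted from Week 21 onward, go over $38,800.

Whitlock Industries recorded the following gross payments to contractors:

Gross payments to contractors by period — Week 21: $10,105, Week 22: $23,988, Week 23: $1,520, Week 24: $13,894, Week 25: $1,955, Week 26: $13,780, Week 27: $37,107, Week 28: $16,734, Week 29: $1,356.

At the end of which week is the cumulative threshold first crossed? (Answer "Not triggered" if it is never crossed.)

Through Week 21: $10,105
Through Week 22: $34,093
Through Week 23: $35,613
Through Week 24: $49,507 ← exceeds threshold

Week 24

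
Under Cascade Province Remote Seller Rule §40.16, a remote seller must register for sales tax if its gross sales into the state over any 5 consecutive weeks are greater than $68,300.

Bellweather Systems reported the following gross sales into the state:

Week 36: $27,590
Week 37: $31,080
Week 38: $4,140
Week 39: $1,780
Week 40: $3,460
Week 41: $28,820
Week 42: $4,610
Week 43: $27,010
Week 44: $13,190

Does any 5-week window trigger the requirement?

Yes

Week 36–Week 40: $27,590 + $31,080 + $4,140 + $1,780 + $3,460 = $68,050 (under)
Week 37–Week 41: $31,080 + $4,140 + $1,780 + $3,460 + $28,820 = $69,280 (over)
Week 38–Week 42: $4,140 + $1,780 + $3,460 + $28,820 + $4,610 = $42,810 (under)
Week 39–Week 43: $1,780 + $3,460 + $28,820 + $4,610 + $27,010 = $65,680 (under)
Week 40–Week 44: $3,460 + $28,820 + $4,610 + $27,010 + $13,190 = $77,090 (over)
At least one window exceeds $68,300.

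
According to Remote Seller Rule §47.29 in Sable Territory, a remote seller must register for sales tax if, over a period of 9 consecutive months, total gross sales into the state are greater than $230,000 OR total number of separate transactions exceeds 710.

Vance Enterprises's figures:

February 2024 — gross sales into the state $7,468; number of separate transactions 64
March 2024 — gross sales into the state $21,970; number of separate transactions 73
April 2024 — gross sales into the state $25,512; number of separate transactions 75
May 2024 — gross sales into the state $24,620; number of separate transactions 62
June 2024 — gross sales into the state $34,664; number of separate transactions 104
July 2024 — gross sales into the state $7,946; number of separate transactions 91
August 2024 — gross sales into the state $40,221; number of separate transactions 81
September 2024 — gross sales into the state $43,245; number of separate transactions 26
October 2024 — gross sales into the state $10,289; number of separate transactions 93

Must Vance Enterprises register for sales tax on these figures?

Total gross sales into the state: $7,468 + $21,970 + $25,512 + $24,620 + $34,664 + $7,946 + $40,221 + $43,245 + $10,289 = $215,935 (≤ $230,000).
Total number of separate transactions: 64 + 73 + 75 + 62 + 104 + 91 + 81 + 26 + 93 = 669 (≤ 710).
The test is 'or': neither threshold is exceeded.

No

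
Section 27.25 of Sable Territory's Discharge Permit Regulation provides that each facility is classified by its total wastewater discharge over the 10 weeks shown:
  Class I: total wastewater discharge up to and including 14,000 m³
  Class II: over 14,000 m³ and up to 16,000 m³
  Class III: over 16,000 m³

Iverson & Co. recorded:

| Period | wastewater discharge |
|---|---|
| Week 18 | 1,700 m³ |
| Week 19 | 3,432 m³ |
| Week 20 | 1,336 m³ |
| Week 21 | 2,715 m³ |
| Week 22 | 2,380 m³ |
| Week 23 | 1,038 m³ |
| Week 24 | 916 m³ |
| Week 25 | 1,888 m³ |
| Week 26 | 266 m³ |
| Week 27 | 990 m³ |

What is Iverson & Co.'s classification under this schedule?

Total wastewater discharge: 1,700 m³ + 3,432 m³ + 1,336 m³ + 2,715 m³ + 2,380 m³ + 1,038 m³ + 916 m³ + 1,888 m³ + 266 m³ + 990 m³ = 16,661 m³.
16,661 m³ > 16,000 m³, so Class III applies.

Class III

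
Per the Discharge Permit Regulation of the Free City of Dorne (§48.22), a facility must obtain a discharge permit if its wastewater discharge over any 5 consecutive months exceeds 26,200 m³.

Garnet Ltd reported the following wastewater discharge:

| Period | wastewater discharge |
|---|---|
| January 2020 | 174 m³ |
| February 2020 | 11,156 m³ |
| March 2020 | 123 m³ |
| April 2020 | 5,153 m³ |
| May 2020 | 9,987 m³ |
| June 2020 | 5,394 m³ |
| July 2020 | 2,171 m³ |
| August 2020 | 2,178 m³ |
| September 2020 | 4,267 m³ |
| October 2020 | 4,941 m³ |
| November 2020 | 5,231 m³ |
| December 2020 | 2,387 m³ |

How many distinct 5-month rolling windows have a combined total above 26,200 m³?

2

January 2020–May 2020: 174 m³ + 11,156 m³ + 123 m³ + 5,153 m³ + 9,987 m³ = 26,593 m³ (over)
February 2020–June 2020: 11,156 m³ + 123 m³ + 5,153 m³ + 9,987 m³ + 5,394 m³ = 31,813 m³ (over)
March 2020–July 2020: 123 m³ + 5,153 m³ + 9,987 m³ + 5,394 m³ + 2,171 m³ = 22,828 m³ (under)
April 2020–August 2020: 5,153 m³ + 9,987 m³ + 5,394 m³ + 2,171 m³ + 2,178 m³ = 24,883 m³ (under)
May 2020–September 2020: 9,987 m³ + 5,394 m³ + 2,171 m³ + 2,178 m³ + 4,267 m³ = 23,997 m³ (under)
June 2020–October 2020: 5,394 m³ + 2,171 m³ + 2,178 m³ + 4,267 m³ + 4,941 m³ = 18,951 m³ (under)
July 2020–November 2020: 2,171 m³ + 2,178 m³ + 4,267 m³ + 4,941 m³ + 5,231 m³ = 18,788 m³ (under)
August 2020–December 2020: 2,178 m³ + 4,267 m³ + 4,941 m³ + 5,231 m³ + 2,387 m³ = 19,004 m³ (under)
2 windows exceed the threshold.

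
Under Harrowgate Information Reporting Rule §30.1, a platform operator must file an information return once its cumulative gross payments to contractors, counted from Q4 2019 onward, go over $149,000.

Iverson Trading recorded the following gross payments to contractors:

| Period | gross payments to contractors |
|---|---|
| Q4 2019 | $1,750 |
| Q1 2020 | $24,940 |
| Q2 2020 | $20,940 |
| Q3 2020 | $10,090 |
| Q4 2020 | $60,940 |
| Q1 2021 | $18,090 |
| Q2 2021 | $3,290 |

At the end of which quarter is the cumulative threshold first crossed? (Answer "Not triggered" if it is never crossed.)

Through Q4 2019: $1,750
Through Q1 2020: $26,690
Through Q2 2020: $47,630
Through Q3 2020: $57,720
Through Q4 2020: $118,660
Through Q1 2021: $136,750
Through Q2 2021: $140,040
Final cumulative total $140,040 ≤ $149,000; the threshold is never exceeded.

Not triggered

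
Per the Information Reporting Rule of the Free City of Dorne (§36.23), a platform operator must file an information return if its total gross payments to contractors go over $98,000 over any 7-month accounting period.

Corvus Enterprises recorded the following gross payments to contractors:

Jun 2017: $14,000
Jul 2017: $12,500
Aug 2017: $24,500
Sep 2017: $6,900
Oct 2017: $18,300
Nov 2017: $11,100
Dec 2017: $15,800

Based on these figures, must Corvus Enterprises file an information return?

Yes

Total gross payments to contractors: $14,000 + $12,500 + $24,500 + $6,900 + $18,300 + $11,100 + $15,800 = $103,100.
$103,100 > $98,000, so the threshold is exceeded.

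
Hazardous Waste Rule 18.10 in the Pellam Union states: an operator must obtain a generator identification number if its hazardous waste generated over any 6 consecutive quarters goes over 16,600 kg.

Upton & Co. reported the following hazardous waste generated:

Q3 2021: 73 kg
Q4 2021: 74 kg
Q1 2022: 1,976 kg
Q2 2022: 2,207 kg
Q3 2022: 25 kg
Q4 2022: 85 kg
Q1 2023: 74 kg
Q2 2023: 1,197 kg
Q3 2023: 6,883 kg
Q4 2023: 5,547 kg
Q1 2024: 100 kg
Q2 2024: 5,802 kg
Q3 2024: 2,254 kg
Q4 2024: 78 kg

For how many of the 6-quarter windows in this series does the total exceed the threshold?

Q3 2021–Q4 2022: 73 kg + 74 kg + 1,976 kg + 2,207 kg + 25 kg + 85 kg = 4,440 kg (under)
Q4 2021–Q1 2023: 74 kg + 1,976 kg + 2,207 kg + 25 kg + 85 kg + 74 kg = 4,441 kg (under)
Q1 2022–Q2 2023: 1,976 kg + 2,207 kg + 25 kg + 85 kg + 74 kg + 1,197 kg = 5,564 kg (under)
Q2 2022–Q3 2023: 2,207 kg + 25 kg + 85 kg + 74 kg + 1,197 kg + 6,883 kg = 10,471 kg (under)
Q3 2022–Q4 2023: 25 kg + 85 kg + 74 kg + 1,197 kg + 6,883 kg + 5,547 kg = 13,811 kg (under)
Q4 2022–Q1 2024: 85 kg + 74 kg + 1,197 kg + 6,883 kg + 5,547 kg + 100 kg = 13,886 kg (under)
Q1 2023–Q2 2024: 74 kg + 1,197 kg + 6,883 kg + 5,547 kg + 100 kg + 5,802 kg = 19,603 kg (over)
Q2 2023–Q3 2024: 1,197 kg + 6,883 kg + 5,547 kg + 100 kg + 5,802 kg + 2,254 kg = 21,783 kg (over)
Q3 2023–Q4 2024: 6,883 kg + 5,547 kg + 100 kg + 5,802 kg + 2,254 kg + 78 kg = 20,664 kg (over)
3 windows exceed the threshold.

3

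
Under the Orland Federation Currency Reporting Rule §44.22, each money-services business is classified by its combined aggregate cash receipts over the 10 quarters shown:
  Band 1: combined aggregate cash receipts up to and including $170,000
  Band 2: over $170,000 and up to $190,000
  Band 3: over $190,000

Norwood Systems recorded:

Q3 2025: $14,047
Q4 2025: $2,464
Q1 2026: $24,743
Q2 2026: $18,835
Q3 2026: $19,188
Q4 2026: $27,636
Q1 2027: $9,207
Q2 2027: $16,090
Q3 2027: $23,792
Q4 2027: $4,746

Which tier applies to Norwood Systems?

Combined aggregate cash receipts: $14,047 + $2,464 + $24,743 + $18,835 + $19,188 + $27,636 + $9,207 + $16,090 + $23,792 + $4,746 = $160,748.
$160,748 ≤ $170,000, so Band 1 applies.

Band 1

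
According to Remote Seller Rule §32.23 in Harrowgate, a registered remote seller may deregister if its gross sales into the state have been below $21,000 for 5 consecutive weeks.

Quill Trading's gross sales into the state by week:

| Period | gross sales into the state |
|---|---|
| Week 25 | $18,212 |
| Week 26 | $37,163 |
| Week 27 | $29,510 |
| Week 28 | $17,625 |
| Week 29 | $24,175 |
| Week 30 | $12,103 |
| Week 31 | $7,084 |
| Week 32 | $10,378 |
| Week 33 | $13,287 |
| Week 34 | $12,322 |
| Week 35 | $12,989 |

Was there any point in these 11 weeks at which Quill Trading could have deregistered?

Weeks below $21,000: Week 25, Week 28, Week 30, Week 31, Week 32, Week 33, Week 34, Week 35.
Longest run of consecutive weeks below the threshold: 6.
6 ≥ 5, so Quill Trading became eligible.

Yes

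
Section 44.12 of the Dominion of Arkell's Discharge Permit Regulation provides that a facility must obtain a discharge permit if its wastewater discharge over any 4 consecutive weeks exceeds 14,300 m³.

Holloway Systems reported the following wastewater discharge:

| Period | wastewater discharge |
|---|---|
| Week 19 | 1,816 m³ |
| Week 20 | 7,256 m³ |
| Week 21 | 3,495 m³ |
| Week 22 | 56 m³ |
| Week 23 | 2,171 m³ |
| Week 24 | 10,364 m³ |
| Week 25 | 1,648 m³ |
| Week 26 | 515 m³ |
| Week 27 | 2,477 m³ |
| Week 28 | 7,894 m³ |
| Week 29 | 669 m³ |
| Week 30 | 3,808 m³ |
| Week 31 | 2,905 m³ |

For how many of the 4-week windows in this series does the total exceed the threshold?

Week 19–Week 22: 1,816 m³ + 7,256 m³ + 3,495 m³ + 56 m³ = 12,623 m³ (under)
Week 20–Week 23: 7,256 m³ + 3,495 m³ + 56 m³ + 2,171 m³ = 12,978 m³ (under)
Week 21–Week 24: 3,495 m³ + 56 m³ + 2,171 m³ + 10,364 m³ = 16,086 m³ (over)
Week 22–Week 25: 56 m³ + 2,171 m³ + 10,364 m³ + 1,648 m³ = 14,239 m³ (under)
Week 23–Week 26: 2,171 m³ + 10,364 m³ + 1,648 m³ + 515 m³ = 14,698 m³ (over)
Week 24–Week 27: 10,364 m³ + 1,648 m³ + 515 m³ + 2,477 m³ = 15,004 m³ (over)
Week 25–Week 28: 1,648 m³ + 515 m³ + 2,477 m³ + 7,894 m³ = 12,534 m³ (under)
Week 26–Week 29: 515 m³ + 2,477 m³ + 7,894 m³ + 669 m³ = 11,555 m³ (under)
Week 27–Week 30: 2,477 m³ + 7,894 m³ + 669 m³ + 3,808 m³ = 14,848 m³ (over)
Week 28–Week 31: 7,894 m³ + 669 m³ + 3,808 m³ + 2,905 m³ = 15,276 m³ (over)
5 windows exceed the threshold.

5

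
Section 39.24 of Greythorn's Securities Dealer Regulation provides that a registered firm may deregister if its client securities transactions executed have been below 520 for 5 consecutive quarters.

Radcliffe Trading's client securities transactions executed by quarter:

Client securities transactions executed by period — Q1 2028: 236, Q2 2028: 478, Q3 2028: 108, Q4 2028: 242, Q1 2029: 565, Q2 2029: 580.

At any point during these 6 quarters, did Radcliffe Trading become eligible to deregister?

Quarters below 520: Q1 2028, Q2 2028, Q3 2028, Q4 2028.
Longest run of consecutive quarters below the threshold: 4.
4 < 5, so Radcliffe Trading never became eligible.

No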